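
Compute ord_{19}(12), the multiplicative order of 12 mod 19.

6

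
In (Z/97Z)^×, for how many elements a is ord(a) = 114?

0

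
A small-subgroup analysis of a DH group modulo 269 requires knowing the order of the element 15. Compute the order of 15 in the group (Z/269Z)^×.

ord(15) | φ(269) = 269 − 1 = 268 = 2^2 · 67.
Divisors of 268: 1, 2, 4, 67, 134, 268.
Check 15^d mod 269 for each divisor in increasing order:
15^1 ≡ 15 (mod 269)
15^2 ≡ 225 (mod 269)
15^4 ≡ 53 (mod 269)
15^67 ≡ 187 (mod 269)
15^134 ≡ 268 (mod 269)
15^268 ≡ 1 (mod 269) ✓
So ord_269(15) = 268.

268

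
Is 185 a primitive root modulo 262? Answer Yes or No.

Yes

φ(262) = φ(2)·φ(131) = 1·130 = 130 = 2 · 5 · 13.
It suffices to check that the order of 185 is not a proper divisor of 130: compute 185^(130/q) for q ∈ {2, 5, 13}.
185^65 ≡ 261 (mod 262)  [q = 2: ≢ 1 ✓]
185^26 ≡ 189 (mod 262)  [q = 5: ≢ 1 ✓]
185^10 ≡ 39 (mod 262)  [q = 13: ≢ 1 ✓]
All checks pass, so 185 has order 130 and is a primitive root modulo 262.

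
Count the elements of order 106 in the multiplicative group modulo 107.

52

φ(107) = 107 − 1 = 106 = 2 · 53.
In a cyclic group of order 106, there are φ(d) elements of order d for each divisor d of 106, and zero for non-divisors.
106 = 2 · 53 divides 106, and φ(106) = 52.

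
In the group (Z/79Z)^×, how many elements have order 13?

12

φ(79) = 79 − 1 = 78 = 2 · 3 · 13.
(Z/79Z)^× is cyclic (|G| = 78); a cyclic group of order m has exactly φ(d) elements of each order d | m, and none otherwise.
13 | 78, and φ(13) = 13 − 1 = 12.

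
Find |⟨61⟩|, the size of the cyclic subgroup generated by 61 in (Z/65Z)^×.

ord(61) | φ(65) = φ(5·13) = (5−1)·(13−1) = 4·12 = 48 = 2^4 · 3.
Divisors of 48: 1, 2, 3, 4, 6, 8, 12, 16, 24, 48.
Evaluate successive powers at the divisors of 48:
61^1 ≡ 61 (mod 65)
61^2 ≡ 16 (mod 65)
61^3 ≡ 1 (mod 65) ✓
The smallest such exponent is 3, so the order of 61 is 3.

3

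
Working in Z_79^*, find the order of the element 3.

By Lagrange's theorem, ord_79(3) divides φ(79) = 79 − 1 = 78 = 2 · 3 · 13.
Divisors of 78: 1, 2, 3, 6, 13, 26, 39, 78.
Test each divisor d:
3^1 ≡ 3 (mod 79)
3^2 ≡ 9 (mod 79)
3^3 ≡ 27 (mod 79)
3^6 ≡ 18 (mod 79)
3^13 ≡ 24 (mod 79)
3^26 ≡ 23 (mod 79)
3^39 ≡ 78 (mod 79)
3^78 ≡ 1 (mod 79) ✓
Therefore the multiplicative order of 3 modulo 79 is 78.

78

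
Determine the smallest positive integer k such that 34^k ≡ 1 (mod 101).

By Lagrange's theorem, ord_101(34) divides φ(101) = 101 − 1 = 100 = 2^2 · 5^2.
Divisors of 100: 1, 2, 4, 5, 10, 20, 25, 50, 100.
Check 34^d mod 101 for each divisor in increasing order:
34^1 ≡ 34
34^2 ≡ 45
34^4 ≡ 5
34^5 ≡ 69
34^10 ≡ 14
34^20 ≡ 95
34^25 ≡ 91
34^50 ≡ 100
34^100 ≡ 1
Therefore the multiplicative order of 34 modulo 101 is 100.

100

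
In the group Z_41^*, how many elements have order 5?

4

φ(41) = 41 − 1 = 40 = 2^3 · 5.
Since (Z/41Z)^× is cyclic of order 40, the number of elements of order d is φ(d) when d | 40 and 0 otherwise.
5 | 40, and φ(5) = 5 − 1 = 4.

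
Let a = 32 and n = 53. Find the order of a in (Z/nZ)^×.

52

The order of 32 must divide φ(53) = 53 − 1 = 52 = 2^2 · 13.
Divisors of 52: 1, 2, 4, 13, 26, 52.
Compute 32^d (mod 53) for the divisors d until we hit 1:
32^1 ≡ 32 (mod 53)
32^2 ≡ 17 (mod 53)
32^4 ≡ 24 (mod 53)
32^13 ≡ 30 (mod 53)
32^26 ≡ 52 (mod 53)
32^52 ≡ 1 (mod 53) ✓
So ord_53(32) = 52.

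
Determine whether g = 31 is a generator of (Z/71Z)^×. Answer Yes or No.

Yes

φ(71) = 71 − 1 = 70 = 2 · 5 · 7.
It suffices to check that the order of 31 is not a proper divisor of 70: compute 31^(70/q) for q ∈ {2, 5, 7}.
31^35 ≡ 70 (mod 71)  [q = 2: ≢ 1 ✓]
31^14 ≡ 54 (mod 71)  [q = 5: ≢ 1 ✓]
31^10 ≡ 20 (mod 71)  [q = 7: ≢ 1 ✓]
None equal 1, so ord_71(31) = 70: 31 is a primitive root.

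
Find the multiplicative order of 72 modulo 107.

ord(72) | φ(107) = 107 − 1 = 106 = 2 · 53.
Divisors of 106: 1, 2, 53, 106.
Test each divisor d:
72^1 ≡ 72 (mod 107)
72^2 ≡ 48 (mod 107)
72^53 ≡ 106 (mod 107)
72^106 ≡ 1 (mod 107) ✓
So ord_107(72) = 106.

106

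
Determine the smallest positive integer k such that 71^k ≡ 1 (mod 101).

The order of 71 must divide φ(101) = 101 − 1 = 100 = 2^2 · 5^2.
Divisors of 100: 1, 2, 4, 5, 10, 20, 25, 50, 100.
Evaluate successive powers at the divisors of 100:
71^1 ≡ 71 (mod 101)
71^2 ≡ 92 (mod 101)
71^4 ≡ 81 (mod 101)
71^5 ≡ 95 (mod 101)
71^10 ≡ 36 (mod 101)
71^20 ≡ 84 (mod 101)
71^25 ≡ 1 (mod 101) ✓
Hence ord(71) = 25.

25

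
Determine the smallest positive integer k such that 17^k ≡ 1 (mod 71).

By Lagrange's theorem, ord_71(17) divides φ(71) = 71 − 1 = 70 = 2 · 5 · 7.
Divisors of 70: 1, 2, 5, 7, 10, 14, 35, 70.
Check 17^d mod 71 for each divisor in increasing order:
17^1 ≡ 17 (mod 71)
17^2 ≡ 5 (mod 71)
17^5 ≡ 70 (mod 71)
17^7 ≡ 66 (mod 71)
17^10 ≡ 1 (mod 71) ✓
Hence ord(17) = 10.

10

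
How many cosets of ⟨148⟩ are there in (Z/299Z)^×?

Since 148 ∈ (Z/299Z)^×, its order divides φ(299) = φ(13·23) = (13−1)·(23−1) = 12·22 = 264 = 2^3 · 3 · 11.
Divisors of 264: 1, 2, 3, 4, 6, 8, 11, 12, 22, 24, 33, 44, 66, 88, 132, 264.
Test each divisor d:
148^1 ≡ 148
148^2 ≡ 77
148^3 ≡ 34
148^4 ≡ 248
148^6 ≡ 259
148^8 ≡ 209
148^11 ≡ 229
148^12 ≡ 105
148^22 ≡ 116
148^24 ≡ 261
148^33 ≡ 252
148^44 ≡ 1
So ord_299(148) = 44, hence |⟨148⟩| = 44.
[(Z/299Z)^× : ⟨148⟩] = 264/44 = 6.

6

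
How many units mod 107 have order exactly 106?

φ(107) = 107 − 1 = 106 = 2 · 53.
Since (Z/107Z)^× is cyclic of order 106, the number of elements of order d is φ(d) when d | 106 and 0 otherwise.
106 = 2 · 53 divides 106, and φ(106) = 52.

52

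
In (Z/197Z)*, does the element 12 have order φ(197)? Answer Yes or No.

Yes

φ(197) = 197 − 1 = 196 = 2^2 · 7^2.
An element g generates (Z/197Z)^× iff g^(196/q) ≢ 1 (mod 197) for each prime q ∈ {2, 7}.
12^98 ≡ 196 (mod 197)  [q = 2: ≢ 1 ✓]
12^28 ≡ 104 (mod 197)  [q = 7: ≢ 1 ✓]
All checks pass, so 12 has order 196 and is a primitive root modulo 197.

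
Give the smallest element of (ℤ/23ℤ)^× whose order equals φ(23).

5

φ(23) = 23 − 1 = 22 = 2 · 11.
g is a primitive root iff g^(22/q) ≢ 1 (mod 23) for each prime q ∈ {2, 11}.
g = 2: 2^11 ≡ 1 — hits 1, so not a primitive root.
g = 3: 3^11 ≡ 1 — hits 1, so not a primitive root.
g = 4: 4^11 ≡ 1 — hits 1, so not a primitive root.
g = 5: 5^11 ≡ 22; 5^2 ≡ 2 — none is 1, so 5 is a primitive root.
Hence the least primitive root of 23 is 5.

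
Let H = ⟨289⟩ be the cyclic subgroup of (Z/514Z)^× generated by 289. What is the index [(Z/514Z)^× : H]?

16

Since 289 ∈ (Z/514Z)^×, its order divides φ(514) = φ(2)·φ(257) = 1·256 = 256 = 2^8.
Divisors of 256: 1, 2, 4, 8, 16, 32, 64, 128, 256.
Evaluate successive powers at the divisors of 256:
289^1 ≡ 289 (mod 514)
289^2 ≡ 253 (mod 514)
289^4 ≡ 273 (mod 514)
289^8 ≡ 513 (mod 514)
289^16 ≡ 1 (mod 514) ✓
So ord_514(289) = 16, hence |⟨289⟩| = 16.
Index = |(Z/514Z)^×| / |⟨289⟩| = 256 / 16 = 16.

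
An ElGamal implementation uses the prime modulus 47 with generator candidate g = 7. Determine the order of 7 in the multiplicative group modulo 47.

23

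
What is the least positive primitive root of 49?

3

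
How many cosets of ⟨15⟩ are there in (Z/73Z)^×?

ord(15) | φ(73) = 73 − 1 = 72 = 2^3 · 3^2.
Divisors of 72: 1, 2, 3, 4, 6, 8, 9, 12, 18, 24, 36, 72.
Evaluate successive powers at the divisors of 72:
15^1 ≡ 15 (mod 73)
15^2 ≡ 6 (mod 73)
15^3 ≡ 17 (mod 73)
15^4 ≡ 36 (mod 73)
15^6 ≡ 70 (mod 73)
15^8 ≡ 55 (mod 73)
15^9 ≡ 22 (mod 73)
15^12 ≡ 9 (mod 73)
15^18 ≡ 46 (mod 73)
15^24 ≡ 8 (mod 73)
15^36 ≡ 72 (mod 73)
15^72 ≡ 1 (mod 73) ✓
The order of 15 is 72, so the subgroup it generates has 72 elements.
Index = |(Z/73Z)^×| / |⟨15⟩| = 72 / 72 = 1.

1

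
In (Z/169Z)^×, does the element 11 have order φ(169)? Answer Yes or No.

Yes

φ(169) = φ(13^2) = 13·(13−1) = 156 = 2^2 · 3 · 13.
An element g generates (Z/169Z)^× iff g^(156/q) ≢ 1 (mod 169) for each prime q ∈ {2, 3, 13}.
11^78 ≡ 168 (mod 169)  [q = 2: ≢ 1 ✓]
11^52 ≡ 146 (mod 169)  [q = 3: ≢ 1 ✓]
11^12 ≡ 131 (mod 169)  [q = 13: ≢ 1 ✓]
None equal 1, so ord_169(11) = 156: 11 is a primitive root.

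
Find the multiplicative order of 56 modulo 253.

22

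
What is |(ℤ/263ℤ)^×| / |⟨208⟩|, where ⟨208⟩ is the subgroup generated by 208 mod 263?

ord(208) | φ(263) = 263 − 1 = 262 = 2 · 131.
Divisors of 262: 1, 2, 131, 262.
Check 208^d mod 263 for each divisor in increasing order:
208^1 ≡ 208
208^2 ≡ 132
208^131 ≡ 1
Thus |⟨208⟩| = ord(208) = 131.
The index is φ(263) / ord(208) = 262 / 131 = 2.

2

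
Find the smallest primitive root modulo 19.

2

φ(19) = 19 − 1 = 18 = 2 · 3^2.
Test candidates g = 2, 3, … against the prime factors q ∈ {2, 3} of φ(19): g is a generator iff g^(18/q) ≢ 1 for every such q.
g = 2: 2^9 ≡ 18; 2^6 ≡ 7 — none is 1, so 2 is a primitive root.
Hence the least primitive root of 19 is 2.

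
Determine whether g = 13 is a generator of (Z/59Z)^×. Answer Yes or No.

Yes

φ(59) = 59 − 1 = 58 = 2 · 29.
An element g generates (Z/59Z)^× iff g^(58/q) ≢ 1 (mod 59) for each prime q ∈ {2, 29}.
13^29 ≡ 58 (mod 59)  [q = 2: ≢ 1 ✓]
13^2 ≡ 51 (mod 59)  [q = 29: ≢ 1 ✓]
None equal 1, so ord_59(13) = 58: 13 is a primitive root.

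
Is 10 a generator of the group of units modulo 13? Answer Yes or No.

No

φ(13) = 13 − 1 = 12 = 2^2 · 3.
It suffices to check that the order of 10 is not a proper divisor of 12: compute 10^(12/q) for q ∈ {2, 3}.
10^6 ≡ 1 (mod 13)  [q = 2: ≡ 1 ✗]
10^4 ≡ 3 (mod 13)  [q = 3: ≢ 1 ✓]
Since 10^6 ≡ 1, the order of 10 divides 6 < 12, so 10 is not a primitive root.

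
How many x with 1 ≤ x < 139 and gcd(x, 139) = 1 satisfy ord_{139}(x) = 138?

φ(139) = 139 − 1 = 138 = 2 · 3 · 23.
Since (Z/139Z)^× is cyclic of order 138, the number of elements of order d is φ(d) when d | 138 and 0 otherwise.
138 = 2 · 3 · 23 divides 138, and φ(138) = 44.

44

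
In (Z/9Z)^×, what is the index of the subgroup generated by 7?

Since 7 ∈ (Z/9Z)^×, its order divides φ(9) = φ(3^2) = 3·(3−1) = 6 = 2 · 3.
Divisors of 6: 1, 2, 3, 6.
Check 7^d mod 9 for each divisor in increasing order:
7^1 ≡ 7 (mod 9)
7^2 ≡ 4 (mod 9)
7^3 ≡ 1 (mod 9) ✓
So ord_9(7) = 3, hence |⟨7⟩| = 3.
The index is φ(9) / ord(7) = 6 / 3 = 2.

2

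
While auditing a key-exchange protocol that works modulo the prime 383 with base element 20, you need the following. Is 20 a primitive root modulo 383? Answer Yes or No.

Yes

φ(383) = 383 − 1 = 382 = 2 · 191.
An element g generates (Z/383Z)^× iff g^(382/q) ≢ 1 (mod 383) for each prime q ∈ {2, 191}.
20^191 ≡ 382 (mod 383)  [q = 2: ≢ 1 ✓]
20^2 ≡ 17 (mod 383)  [q = 191: ≢ 1 ✓]
None equal 1, so ord_383(20) = 382: 20 is a primitive root.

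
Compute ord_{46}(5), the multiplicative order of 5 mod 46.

By Lagrange's theorem, ord_46(5) divides φ(46) = φ(2)·φ(23) = 1·22 = 22 = 2 · 11.
Divisors of 22: 1, 2, 11, 22.
Test each divisor d:
5^1 ≡ 5
5^2 ≡ 25
5^11 ≡ 45
5^22 ≡ 1
Therefore the multiplicative order of 5 modulo 46 is 22.

22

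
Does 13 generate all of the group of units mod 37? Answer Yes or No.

φ(37) = 37 − 1 = 36 = 2^2 · 3^2.
13 is a primitive root mod 37 iff 13^(φ(37)/q) ≢ 1 for every prime q | φ(37), i.e. q ∈ {2, 3}.
13^18 ≡ 36 (mod 37)  [q = 2: ≢ 1 ✓]
13^12 ≡ 10 (mod 37)  [q = 3: ≢ 1 ✓]
None equal 1, so ord_37(13) = 36: 13 is a primitive root.

Yes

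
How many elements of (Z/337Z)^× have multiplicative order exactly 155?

0

φ(337) = 337 − 1 = 336 = 2^4 · 3 · 7.
In a cyclic group of order 336, there are φ(d) elements of order d for each divisor d of 336, and zero for non-divisors.
Since 155 ∤ 336, the count is 0.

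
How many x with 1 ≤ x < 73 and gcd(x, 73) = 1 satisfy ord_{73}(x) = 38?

0

φ(73) = 73 − 1 = 72 = 2^3 · 3^2.
Since (Z/73Z)^× is cyclic of order 72, the number of elements of order d is φ(d) when d | 72 and 0 otherwise.
38 does not divide 72, so no element of (Z/73Z)^× has order 38.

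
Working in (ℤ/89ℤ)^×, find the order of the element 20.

By Lagrange's theorem, ord_89(20) divides φ(89) = 89 − 1 = 88 = 2^3 · 11.
Divisors of 88: 1, 2, 4, 8, 11, 22, 44, 88.
Evaluate successive powers at the divisors of 88:
20^1 ≡ 20
20^2 ≡ 44
20^4 ≡ 67
20^8 ≡ 39
20^11 ≡ 55
20^22 ≡ 88
20^44 ≡ 1
Hence ord(20) = 44.

44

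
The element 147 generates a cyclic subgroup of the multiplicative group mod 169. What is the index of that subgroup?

Since 147 ∈ (Z/169Z)^×, its order divides φ(169) = φ(13^2) = 13·(13−1) = 156 = 2^2 · 3 · 13.
Divisors of 156: 1, 2, 3, 4, 6, 12, 13, 26, 39, 52, 78, 156.
Check 147^d mod 169 for each divisor in increasing order:
147^1 ≡ 147 (mod 169)
147^2 ≡ 146 (mod 169)
147^3 ≡ 168 (mod 169)
147^4 ≡ 22 (mod 169)
147^6 ≡ 1 (mod 169) ✓
The order of 147 is 6, so the subgroup it generates has 6 elements.
[(Z/169Z)^× : ⟨147⟩] = 156/6 = 26.

26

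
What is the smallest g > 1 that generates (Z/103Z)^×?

φ(103) = 103 − 1 = 102 = 2 · 3 · 17.
Test candidates g = 2, 3, … against the prime factors q ∈ {2, 3, 17} of φ(103): g is a generator iff g^(102/q) ≢ 1 for every such q.
g = 2: 2^51 ≡ 1 — hits 1, so not a primitive root.
g = 3: 3^51 ≡ 102; 3^34 ≡ 1 — hits 1, so not a primitive root.
g = 4: 4^51 ≡ 1 — hits 1, so not a primitive root.
g = 5: 5^51 ≡ 102; 5^34 ≡ 56; 5^6 ≡ 72 — none is 1, so 5 is a primitive root.
So 5 is the smallest generator of (Z/103Z)^×.

5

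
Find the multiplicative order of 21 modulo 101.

The order of 21 must divide φ(101) = 101 − 1 = 100 = 2^2 · 5^2.
Divisors of 100: 1, 2, 4, 5, 10, 20, 25, 50, 100.
Check 21^d mod 101 for each divisor in increasing order:
21^1 ≡ 21
21^2 ≡ 37
21^4 ≡ 56
21^5 ≡ 65
21^10 ≡ 84
21^20 ≡ 87
21^25 ≡ 100
21^50 ≡ 1
So ord_101(21) = 50.

50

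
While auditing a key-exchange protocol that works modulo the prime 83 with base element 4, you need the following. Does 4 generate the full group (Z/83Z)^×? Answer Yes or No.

φ(83) = 83 − 1 = 82 = 2 · 41.
It suffices to check that the order of 4 is not a proper divisor of 82: compute 4^(82/q) for q ∈ {2, 41}.
4^41 ≡ 1 (mod 83)  [q = 2: ≡ 1 ✗]
4^2 ≡ 16 (mod 83)  [q = 41: ≢ 1 ✓]
4^41 ≡ 1 shows ord(4) | 41, strictly less than φ(83); not a primitive root.

No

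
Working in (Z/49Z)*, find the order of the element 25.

21

By Lagrange's theorem, ord_49(25) divides φ(49) = φ(7^2) = 7·(7−1) = 42 = 2 · 3 · 7.
Divisors of 42: 1, 2, 3, 6, 7, 14, 21, 42.
Test each divisor d:
25^1 ≡ 25
25^2 ≡ 37
25^3 ≡ 43
25^6 ≡ 36
25^7 ≡ 18
25^14 ≡ 30
25^21 ≡ 1
Hence ord(25) = 21.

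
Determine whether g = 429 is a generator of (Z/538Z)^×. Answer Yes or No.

φ(538) = φ(2)·φ(269) = 1·268 = 268 = 2^2 · 67.
Test 429^(268/q) mod 538 for each prime factor q of 268:
429^134 ≡ 537 (mod 538)  [q = 2: ≢ 1 ✓]
429^4 ≡ 411 (mod 538)  [q = 67: ≢ 1 ✓]
All checks pass, so 429 has order 268 and is a primitive root modulo 538.

Yes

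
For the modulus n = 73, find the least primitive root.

φ(73) = 73 − 1 = 72 = 2^3 · 3^2.
g is a primitive root iff g^(72/q) ≢ 1 (mod 73) for each prime q ∈ {2, 3}.
g = 2: 2^36 ≡ 1 — hits 1, so not a primitive root.
g = 3: 3^36 ≡ 1 — hits 1, so not a primitive root.
g = 4: 4^36 ≡ 1 — hits 1, so not a primitive root.
g = 5: 5^36 ≡ 72; 5^24 ≡ 8 — none is 1, so 5 is a primitive root.
The smallest primitive root modulo 73 is 5.

5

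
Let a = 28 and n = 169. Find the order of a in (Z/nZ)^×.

156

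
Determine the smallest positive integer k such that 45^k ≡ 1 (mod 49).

42

Since 45 ∈ (Z/49Z)^×, its order divides φ(49) = φ(7^2) = 7·(7−1) = 42 = 2 · 3 · 7.
Divisors of 42: 1, 2, 3, 6, 7, 14, 21, 42.
Check 45^d mod 49 for each divisor in increasing order:
45^1 ≡ 45 (mod 49)
45^2 ≡ 16 (mod 49)
45^3 ≡ 34 (mod 49)
45^6 ≡ 29 (mod 49)
45^7 ≡ 31 (mod 49)
45^14 ≡ 30 (mod 49)
45^21 ≡ 48 (mod 49)
45^42 ≡ 1 (mod 49) ✓
Therefore the multiplicative order of 45 modulo 49 is 42.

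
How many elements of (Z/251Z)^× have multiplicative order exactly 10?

φ(251) = 251 − 1 = 250 = 2 · 5^3.
Since (Z/251Z)^× is cyclic of order 250, the number of elements of order d is φ(d) when d | 250 and 0 otherwise.
10 = 2 · 5 divides 250, and φ(10) = 4.

4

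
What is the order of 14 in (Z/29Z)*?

28

The order of 14 must divide φ(29) = 29 − 1 = 28 = 2^2 · 7.
Divisors of 28: 1, 2, 4, 7, 14, 28.
Test each divisor d:
14^1 ≡ 14 (mod 29)
14^2 ≡ 22 (mod 29)
14^4 ≡ 20 (mod 29)
14^7 ≡ 12 (mod 29)
14^14 ≡ 28 (mod 29)
14^28 ≡ 1 (mod 29) ✓
The smallest such exponent is 28, so the order of 14 is 28.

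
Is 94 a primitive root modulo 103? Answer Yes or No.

No

φ(103) = 103 − 1 = 102 = 2 · 3 · 17.
It suffices to check that the order of 94 is not a proper divisor of 102: compute 94^(102/q) for q ∈ {2, 3, 17}.
94^51 ≡ 102 (mod 103)  [q = 2: ≢ 1 ✓]
94^34 ≡ 1 (mod 103)  [q = 3: ≡ 1 ✗]
94^6 ≡ 64 (mod 103)  [q = 17: ≢ 1 ✓]
Since 94^34 ≡ 1, the order of 94 divides 34 < 102, so 94 is not a primitive root.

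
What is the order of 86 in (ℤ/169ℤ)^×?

ord(86) | φ(169) = φ(13^2) = 13·(13−1) = 156 = 2^2 · 3 · 13.
Divisors of 156: 1, 2, 3, 4, 6, 12, 13, 26, 39, 52, 78, 156.
Compute 86^d (mod 169) for the divisors d until we hit 1:
86^1 ≡ 86 (mod 169)
86^2 ≡ 129 (mod 169)
86^3 ≡ 109 (mod 169)
86^4 ≡ 79 (mod 169)
86^6 ≡ 51 (mod 169)
86^12 ≡ 66 (mod 169)
86^13 ≡ 99 (mod 169)
86^26 ≡ 168 (mod 169)
86^39 ≡ 70 (mod 169)
86^52 ≡ 1 (mod 169) ✓
So ord_169(86) = 52.

52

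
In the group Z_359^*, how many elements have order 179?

178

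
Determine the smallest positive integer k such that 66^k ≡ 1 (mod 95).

The order of 66 must divide φ(95) = φ(5·19) = (5−1)·(19−1) = 4·18 = 72 = 2^3 · 3^2.
Divisors of 72: 1, 2, 3, 4, 6, 8, 9, 12, 18, 24, 36, 72.
Evaluate successive powers at the divisors of 72:
66^1 ≡ 66 (mod 95)
66^2 ≡ 81 (mod 95)
66^3 ≡ 26 (mod 95)
66^4 ≡ 6 (mod 95)
66^6 ≡ 11 (mod 95)
66^8 ≡ 36 (mod 95)
66^9 ≡ 1 (mod 95) ✓
The smallest such exponent is 9, so the order of 66 is 9.

9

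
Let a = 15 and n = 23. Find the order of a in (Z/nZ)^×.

22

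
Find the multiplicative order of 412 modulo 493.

28

By Lagrange's theorem, ord_493(412) divides φ(493) = φ(17·29) = (17−1)·(29−1) = 16·28 = 448 = 2^6 · 7.
Divisors of 448: 1, 2, 4, 7, 8, 14, 16, 28, 32, 56, 64, 112, 224, 448.
Test each divisor d:
412^1 ≡ 412
412^2 ≡ 152
412^4 ≡ 426
412^7 ≡ 115
412^8 ≡ 52
412^14 ≡ 407
412^16 ≡ 239
412^28 ≡ 1
So ord_493(412) = 28.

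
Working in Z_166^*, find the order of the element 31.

By Lagrange's theorem, ord_166(31) divides φ(166) = φ(2)·φ(83) = 1·82 = 82 = 2 · 41.
Divisors of 82: 1, 2, 41, 82.
Test each divisor d:
31^1 ≡ 31 (mod 166)
31^2 ≡ 131 (mod 166)
31^41 ≡ 1 (mod 166) ✓
Hence ord(31) = 41.

41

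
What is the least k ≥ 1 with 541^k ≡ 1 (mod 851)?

The order of 541 must divide φ(851) = φ(23·37) = (23−1)·(37−1) = 22·36 = 792 = 2^3 · 3^2 · 11.
Divisors of 792: 1, 2, 3, 4, 6, 8, 9, 11, 12, 18, 22, 24, 33, 36, 44, 66, 72, 88, 99, 132, 198, 264, 396, 792.
Compute 541^d (mod 851) for the divisors d until we hit 1:
541^1 ≡ 541 (mod 851)
541^2 ≡ 788 (mod 851)
541^3 ≡ 808 (mod 851)
541^4 ≡ 565 (mod 851)
541^6 ≡ 147 (mod 851)
541^8 ≡ 100 (mod 851)
541^9 ≡ 487 (mod 851)
541^11 ≡ 806 (mod 851)
541^12 ≡ 334 (mod 851)
541^18 ≡ 591 (mod 851)
541^22 ≡ 323 (mod 851)
541^24 ≡ 75 (mod 851)
541^33 ≡ 783 (mod 851)
541^36 ≡ 371 (mod 851)
541^44 ≡ 507 (mod 851)
541^66 ≡ 369 (mod 851)
541^72 ≡ 630 (mod 851)
541^88 ≡ 47 (mod 851)
541^99 ≡ 438 (mod 851)
541^132 ≡ 1 (mod 851) ✓
The smallest such exponent is 132, so the order of 541 is 132.

132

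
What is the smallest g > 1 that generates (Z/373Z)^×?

φ(373) = 373 − 1 = 372 = 2^2 · 3 · 31.
Test candidates g = 2, 3, … against the prime factors q ∈ {2, 3, 31} of φ(373): g is a generator iff g^(372/q) ≢ 1 for every such q.
g = 2: 2^186 ≡ 372; 2^124 ≡ 284; 2^12 ≡ 366 — none is 1, so 2 is a primitive root.
So 2 is the smallest generator of (Z/373Z)^×.

2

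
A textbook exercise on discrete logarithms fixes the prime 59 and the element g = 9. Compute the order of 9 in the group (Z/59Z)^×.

29

By Lagrange's theorem, ord_59(9) divides φ(59) = 59 − 1 = 58 = 2 · 29.
Divisors of 58: 1, 2, 29, 58.
Evaluate successive powers at the divisors of 58:
9^1 ≡ 9
9^2 ≡ 22
9^29 ≡ 1
The smallest such exponent is 29, so the order of 9 is 29.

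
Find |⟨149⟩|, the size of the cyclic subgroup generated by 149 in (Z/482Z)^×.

240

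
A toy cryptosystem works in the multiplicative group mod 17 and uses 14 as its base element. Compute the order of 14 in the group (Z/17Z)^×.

Since 14 ∈ (Z/17Z)^×, its order divides φ(17) = 17 − 1 = 16 = 2^4.
Divisors of 16: 1, 2, 4, 8, 16.
Check 14^d mod 17 for each divisor in increasing order:
14^1 ≡ 14
14^2 ≡ 9
14^4 ≡ 13
14^8 ≡ 16
14^16 ≡ 1
Therefore the multiplicative order of 14 modulo 17 is 16.

16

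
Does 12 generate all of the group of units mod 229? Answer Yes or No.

No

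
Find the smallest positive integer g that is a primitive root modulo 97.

5

φ(97) = 97 − 1 = 96 = 2^5 · 3.
Test candidates g = 2, 3, … against the prime factors q ∈ {2, 3} of φ(97): g is a generator iff g^(96/q) ≢ 1 for every such q.
g = 2: 2^48 ≡ 1 — hits 1, so not a primitive root.
g = 3: 3^48 ≡ 1 — hits 1, so not a primitive root.
g = 4: 4^48 ≡ 1 — hits 1, so not a primitive root.
g = 5: 5^48 ≡ 96; 5^32 ≡ 35 — none is 1, so 5 is a primitive root.
So 5 is the smallest generator of (Z/97Z)^×.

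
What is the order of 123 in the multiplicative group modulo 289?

Since 123 ∈ (Z/289Z)^×, its order divides φ(289) = φ(17^2) = 17·(17−1) = 272 = 2^4 · 17.
Divisors of 272: 1, 2, 4, 8, 16, 17, 34, 68, 136, 272.
Evaluate successive powers at the divisors of 272:
123^1 ≡ 123 (mod 289)
123^2 ≡ 101 (mod 289)
123^4 ≡ 86 (mod 289)
123^8 ≡ 171 (mod 289)
123^16 ≡ 52 (mod 289)
123^17 ≡ 38 (mod 289)
123^34 ≡ 288 (mod 289)
123^68 ≡ 1 (mod 289) ✓
So ord_289(123) = 68.

68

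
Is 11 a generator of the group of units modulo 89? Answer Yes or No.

No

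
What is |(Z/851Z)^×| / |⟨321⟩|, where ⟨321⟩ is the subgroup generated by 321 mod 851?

44

The order of 321 must divide φ(851) = φ(23·37) = (23−1)·(37−1) = 22·36 = 792 = 2^3 · 3^2 · 11.
Divisors of 792: 1, 2, 3, 4, 6, 8, 9, 11, 12, 18, 22, 24, 33, 36, 44, 66, 72, 88, 99, 132, 198, 264, 396, 792.
Evaluate successive powers at the divisors of 792:
321^1 ≡ 321
321^2 ≡ 70
321^3 ≡ 344
321^4 ≡ 645
321^6 ≡ 47
321^8 ≡ 737
321^9 ≡ 850
321^11 ≡ 781
321^12 ≡ 507
321^18 ≡ 1
The order of 321 is 18, so the subgroup it generates has 18 elements.
Index = |(Z/851Z)^×| / |⟨321⟩| = 792 / 18 = 44.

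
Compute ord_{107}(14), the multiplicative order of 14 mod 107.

Since 14 ∈ (Z/107Z)^×, its order divides φ(107) = 107 − 1 = 106 = 2 · 53.
Divisors of 106: 1, 2, 53, 106.
Check 14^d mod 107 for each divisor in increasing order:
14^1 ≡ 14
14^2 ≡ 89
14^53 ≡ 1
The smallest such exponent is 53, so the order of 14 is 53.

53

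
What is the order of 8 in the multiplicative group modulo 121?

110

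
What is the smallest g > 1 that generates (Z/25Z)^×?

2

φ(25) = φ(5^2) = 5·(5−1) = 20 = 2^2 · 5.
g is a primitive root iff g^(20/q) ≢ 1 (mod 25) for each prime q ∈ {2, 5}.
g = 2: 2^10 ≡ 24; 2^4 ≡ 16 — none is 1, so 2 is a primitive root.
So 2 is the smallest generator of (Z/25Z)^×.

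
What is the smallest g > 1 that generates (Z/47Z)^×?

5

φ(47) = 47 − 1 = 46 = 2 · 23.
Test candidates g = 2, 3, … against the prime factors q ∈ {2, 23} of φ(47): g is a generator iff g^(46/q) ≢ 1 for every such q.
g = 2: 2^23 ≡ 1 — hits 1, so not a primitive root.
g = 3: 3^23 ≡ 1 — hits 1, so not a primitive root.
g = 4: 4^23 ≡ 1 — hits 1, so not a primitive root.
g = 5: 5^23 ≡ 46; 5^2 ≡ 25 — none is 1, so 5 is a primitive root.
The smallest primitive root modulo 47 is 5.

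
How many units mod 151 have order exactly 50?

φ(151) = 151 − 1 = 150 = 2 · 3 · 5^2.
(Z/151Z)^× is cyclic (|G| = 150); a cyclic group of order m has exactly φ(d) elements of each order d | m, and none otherwise.
50 = 2 · 5^2 divides 150, and φ(50) = 20.

20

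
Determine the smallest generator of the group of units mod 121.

φ(121) = φ(11^2) = 11·(11−1) = 110 = 2 · 5 · 11.
Test candidates g = 2, 3, … against the prime factors q ∈ {2, 5, 11} of φ(121): g is a generator iff g^(110/q) ≢ 1 for every such q.
g = 2: 2^55 ≡ 120; 2^22 ≡ 81; 2^10 ≡ 56 — none is 1, so 2 is a primitive root.
So 2 is the smallest generator of (Z/121Z)^×.

2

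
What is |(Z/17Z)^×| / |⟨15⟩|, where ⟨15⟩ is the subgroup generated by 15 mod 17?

2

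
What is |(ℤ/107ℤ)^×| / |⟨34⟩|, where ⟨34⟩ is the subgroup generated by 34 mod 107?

2

ord(34) | φ(107) = 107 − 1 = 106 = 2 · 53.
Divisors of 106: 1, 2, 53, 106.
Compute 34^d (mod 107) for the divisors d until we hit 1:
34^1 ≡ 34 (mod 107)
34^2 ≡ 86 (mod 107)
34^53 ≡ 1 (mod 107) ✓
So ord_107(34) = 53, hence |⟨34⟩| = 53.
The index is φ(107) / ord(34) = 106 / 53 = 2.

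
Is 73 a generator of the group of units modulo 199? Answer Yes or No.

φ(199) = 199 − 1 = 198 = 2 · 3^2 · 11.
Test 73^(198/q) mod 199 for each prime factor q of 198:
73^99 ≡ 198 (mod 199)  [q = 2: ≢ 1 ✓]
73^66 ≡ 106 (mod 199)  [q = 3: ≢ 1 ✓]
73^18 ≡ 63 (mod 199)  [q = 11: ≢ 1 ✓]
All checks pass, so 73 has order 198 and is a primitive root modulo 199.

Yes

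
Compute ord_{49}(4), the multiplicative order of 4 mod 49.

21

The order of 4 must divide φ(49) = φ(7^2) = 7·(7−1) = 42 = 2 · 3 · 7.
Divisors of 42: 1, 2, 3, 6, 7, 14, 21, 42.
Test each divisor d:
4^1 ≡ 4
4^2 ≡ 16
4^3 ≡ 15
4^6 ≡ 29
4^7 ≡ 18
4^14 ≡ 30
4^21 ≡ 1
So ord_49(4) = 21.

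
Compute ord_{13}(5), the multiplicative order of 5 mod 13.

ord(5) | φ(13) = 13 − 1 = 12 = 2^2 · 3.
Divisors of 12: 1, 2, 3, 4, 6, 12.
Compute 5^d (mod 13) for the divisors d until we hit 1:
5^1 ≡ 5 (mod 13)
5^2 ≡ 12 (mod 13)
5^3 ≡ 8 (mod 13)
5^4 ≡ 1 (mod 13) ✓
Hence ord(5) = 4.

4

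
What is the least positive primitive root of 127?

3

φ(127) = 127 − 1 = 126 = 2 · 3^2 · 7.
Test candidates g = 2, 3, … against the prime factors q ∈ {2, 3, 7} of φ(127): g is a generator iff g^(126/q) ≢ 1 for every such q.
g = 2: 2^63 ≡ 1 — hits 1, so not a primitive root.
g = 3: 3^63 ≡ 126; 3^42 ≡ 107; 3^18 ≡ 4 — none is 1, so 3 is a primitive root.
So 3 is the smallest generator of (Z/127Z)^×.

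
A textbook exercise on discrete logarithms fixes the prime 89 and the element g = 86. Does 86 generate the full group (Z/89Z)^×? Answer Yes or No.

Yes

φ(89) = 89 − 1 = 88 = 2^3 · 11.
It suffices to check that the order of 86 is not a proper divisor of 88: compute 86^(88/q) for q ∈ {2, 11}.
86^44 ≡ 88 (mod 89)  [q = 2: ≢ 1 ✓]
86^8 ≡ 64 (mod 89)  [q = 11: ≢ 1 ✓]
Every test exponent gives a nontrivial residue, hence 86 generates the full group.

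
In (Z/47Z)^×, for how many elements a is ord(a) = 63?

φ(47) = 47 − 1 = 46 = 2 · 23.
Since (Z/47Z)^× is cyclic of order 46, the number of elements of order d is φ(d) when d | 46 and 0 otherwise.
Since 63 ∤ 46, the count is 0.

0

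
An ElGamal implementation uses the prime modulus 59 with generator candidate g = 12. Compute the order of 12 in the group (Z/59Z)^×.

29

Since 12 ∈ (Z/59Z)^×, its order divides φ(59) = 59 − 1 = 58 = 2 · 29.
Divisors of 58: 1, 2, 29, 58.
Check 12^d mod 59 for each divisor in increasing order:
12^1 ≡ 12 (mod 59)
12^2 ≡ 26 (mod 59)
12^29 ≡ 1 (mod 59) ✓
Therefore the multiplicative order of 12 modulo 59 is 29.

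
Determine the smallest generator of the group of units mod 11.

φ(11) = 11 − 1 = 10 = 2 · 5.
g is a primitive root iff g^(10/q) ≢ 1 (mod 11) for each prime q ∈ {2, 5}.
g = 2: 2^5 ≡ 10; 2^2 ≡ 4 — none is 1, so 2 is a primitive root.
Hence the least primitive root of 11 is 2.

2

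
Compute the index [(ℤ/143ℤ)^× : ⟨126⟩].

The order of 126 must divide φ(143) = φ(11·13) = (11−1)·(13−1) = 10·12 = 120 = 2^3 · 3 · 5.
Divisors of 120: 1, 2, 3, 4, 5, 6, 8, 10, 12, 15, 20, 24, 30, 40, 60, 120.
Test each divisor d:
126^1 ≡ 126
126^2 ≡ 3
126^3 ≡ 92
126^4 ≡ 9
126^5 ≡ 133
126^6 ≡ 27
126^8 ≡ 81
126^10 ≡ 100
126^12 ≡ 14
126^15 ≡ 1
Thus |⟨126⟩| = ord(126) = 15.
Index = |(Z/143Z)^×| / |⟨126⟩| = 120 / 15 = 8.

8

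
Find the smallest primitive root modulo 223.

3

φ(223) = 223 − 1 = 222 = 2 · 3 · 37.
g is a primitive root iff g^(222/q) ≢ 1 (mod 223) for each prime q ∈ {2, 3, 37}.
g = 2: 2^111 ≡ 1 — hits 1, so not a primitive root.
g = 3: 3^111 ≡ 222; 3^74 ≡ 183; 3^6 ≡ 60 — none is 1, so 3 is a primitive root.
So 3 is the smallest generator of (Z/223Z)^×.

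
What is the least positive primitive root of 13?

φ(13) = 13 − 1 = 12 = 2^2 · 3.
g is a primitive root iff g^(12/q) ≢ 1 (mod 13) for each prime q ∈ {2, 3}.
g = 2: 2^6 ≡ 12; 2^4 ≡ 3 — none is 1, so 2 is a primitive root.
So 2 is the smallest generator of (Z/13Z)^×.

2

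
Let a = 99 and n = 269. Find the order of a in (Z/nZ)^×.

67

By Lagrange's theorem, ord_269(99) divides φ(269) = 269 − 1 = 268 = 2^2 · 67.
Divisors of 268: 1, 2, 4, 67, 134, 268.
Check 99^d mod 269 for each divisor in increasing order:
99^1 ≡ 99
99^2 ≡ 117
99^4 ≡ 239
99^67 ≡ 1
Therefore the multiplicative order of 99 modulo 269 is 67.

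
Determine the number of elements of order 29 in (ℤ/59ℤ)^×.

φ(59) = 59 − 1 = 58 = 2 · 29.
In a cyclic group of order 58, there are φ(d) elements of order d for each divisor d of 58, and zero for non-divisors.
29 | 58, and φ(29) = 29 − 1 = 28.

28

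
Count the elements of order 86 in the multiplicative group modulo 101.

φ(101) = 101 − 1 = 100 = 2^2 · 5^2.
(Z/101Z)^× is cyclic (|G| = 100); a cyclic group of order m has exactly φ(d) elements of each order d | m, and none otherwise.
86 does not divide 100, so no element of (Z/101Z)^× has order 86.

0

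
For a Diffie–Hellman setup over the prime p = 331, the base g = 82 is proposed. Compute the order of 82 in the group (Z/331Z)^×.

165

The order of 82 must divide φ(331) = 331 − 1 = 330 = 2 · 3 · 5 · 11.
Divisors of 330: 1, 2, 3, 5, 6, 10, 11, 15, 22, 30, 33, 55, 66, 110, 165, 330.
Check 82^d mod 331 for each divisor in increasing order:
82^1 ≡ 82
82^2 ≡ 104
82^3 ≡ 253
82^5 ≡ 163
82^6 ≡ 126
82^10 ≡ 89
82^11 ≡ 16
82^15 ≡ 274
82^22 ≡ 256
82^30 ≡ 270
82^33 ≡ 124
82^55 ≡ 299
82^66 ≡ 150
82^110 ≡ 31
82^165 ≡ 1
Hence ord(82) = 165.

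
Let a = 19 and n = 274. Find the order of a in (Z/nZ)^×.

68

By Lagrange's theorem, ord_274(19) divides φ(274) = φ(2)·φ(137) = 1·136 = 136 = 2^3 · 17.
Divisors of 136: 1, 2, 4, 8, 17, 34, 68, 136.
Evaluate successive powers at the divisors of 136:
19^1 ≡ 19
19^2 ≡ 87
19^4 ≡ 171
19^8 ≡ 197
19^17 ≡ 37
19^34 ≡ 273
19^68 ≡ 1
The smallest such exponent is 68, so the order of 19 is 68.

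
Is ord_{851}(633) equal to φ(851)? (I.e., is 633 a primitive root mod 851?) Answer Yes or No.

851 = 23 · 37 is a product of two distinct odd primes, so (Z/851Z)^× ≅ (Z/23Z)^× × (Z/37Z)^× is not cyclic.
No primitive root modulo 851 exists; in particular 633 is not one.

No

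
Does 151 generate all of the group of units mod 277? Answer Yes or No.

φ(277) = 277 − 1 = 276 = 2^2 · 3 · 23.
It suffices to check that the order of 151 is not a proper divisor of 276: compute 151^(276/q) for q ∈ {2, 3, 23}.
151^138 ≡ 276 (mod 277)  [q = 2: ≢ 1 ✓]
151^92 ≡ 160 (mod 277)  [q = 3: ≢ 1 ✓]
151^12 ≡ 213 (mod 277)  [q = 23: ≢ 1 ✓]
None equal 1, so ord_277(151) = 276: 151 is a primitive root.

Yes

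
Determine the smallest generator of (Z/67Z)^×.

φ(67) = 67 − 1 = 66 = 2 · 3 · 11.
g is a primitive root iff g^(66/q) ≢ 1 (mod 67) for each prime q ∈ {2, 3, 11}.
g = 2: 2^33 ≡ 66; 2^22 ≡ 37; 2^6 ≡ 64 — none is 1, so 2 is a primitive root.
The smallest primitive root modulo 67 is 2.

2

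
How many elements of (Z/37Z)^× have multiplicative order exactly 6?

2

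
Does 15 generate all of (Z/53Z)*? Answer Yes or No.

φ(53) = 53 − 1 = 52 = 2^2 · 13.
It suffices to check that the order of 15 is not a proper divisor of 52: compute 15^(52/q) for q ∈ {2, 13}.
15^26 ≡ 1 (mod 53)  [q = 2: ≡ 1 ✗]
15^4 ≡ 10 (mod 53)  [q = 13: ≢ 1 ✓]
15^26 ≡ 1 shows ord(15) | 26, strictly less than φ(53); not a primitive root.

No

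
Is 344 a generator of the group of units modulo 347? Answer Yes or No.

φ(347) = 347 − 1 = 346 = 2 · 173.
It suffices to check that the order of 344 is not a proper divisor of 346: compute 344^(346/q) for q ∈ {2, 173}.
344^173 ≡ 346 (mod 347)  [q = 2: ≢ 1 ✓]
344^2 ≡ 9 (mod 347)  [q = 173: ≢ 1 ✓]
None equal 1, so ord_347(344) = 346: 344 is a primitive root.

Yes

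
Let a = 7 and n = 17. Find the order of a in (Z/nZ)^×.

By Lagrange's theorem, ord_17(7) divides φ(17) = 17 − 1 = 16 = 2^4.
Divisors of 16: 1, 2, 4, 8, 16.
Evaluate successive powers at the divisors of 16:
7^1 ≡ 7 (mod 17)
7^2 ≡ 15 (mod 17)
7^4 ≡ 4 (mod 17)
7^8 ≡ 16 (mod 17)
7^16 ≡ 1 (mod 17) ✓
The smallest such exponent is 16, so the order of 7 is 16.

16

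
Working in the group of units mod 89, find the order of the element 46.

The order of 46 must divide φ(89) = 89 − 1 = 88 = 2^3 · 11.
Divisors of 88: 1, 2, 4, 8, 11, 22, 44, 88.
Check 46^d mod 89 for each divisor in increasing order:
46^1 ≡ 46 (mod 89)
46^2 ≡ 69 (mod 89)
46^4 ≡ 44 (mod 89)
46^8 ≡ 67 (mod 89)
46^11 ≡ 37 (mod 89)
46^22 ≡ 34 (mod 89)
46^44 ≡ 88 (mod 89)
46^88 ≡ 1 (mod 89) ✓
Therefore the multiplicative order of 46 modulo 89 is 88.

88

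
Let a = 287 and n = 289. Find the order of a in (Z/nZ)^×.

ord(287) | φ(289) = φ(17^2) = 17·(17−1) = 272 = 2^4 · 17.
Divisors of 272: 1, 2, 4, 8, 16, 17, 34, 68, 136, 272.
Evaluate successive powers at the divisors of 272:
287^1 ≡ 287 (mod 289)
287^2 ≡ 4 (mod 289)
287^4 ≡ 16 (mod 289)
287^8 ≡ 256 (mod 289)
287^16 ≡ 222 (mod 289)
287^17 ≡ 134 (mod 289)
287^34 ≡ 38 (mod 289)
287^68 ≡ 288 (mod 289)
287^136 ≡ 1 (mod 289) ✓
Therefore the multiplicative order of 287 modulo 289 is 136.

136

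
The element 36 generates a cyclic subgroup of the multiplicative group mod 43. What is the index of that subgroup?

The order of 36 must divide φ(43) = 43 − 1 = 42 = 2 · 3 · 7.
Divisors of 42: 1, 2, 3, 6, 7, 14, 21, 42.
Check 36^d mod 43 for each divisor in increasing order:
36^1 ≡ 36
36^2 ≡ 6
36^3 ≡ 1
So ord_43(36) = 3, hence |⟨36⟩| = 3.
Index = |(Z/43Z)^×| / |⟨36⟩| = 42 / 3 = 14.

14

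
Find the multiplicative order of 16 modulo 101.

25

The order of 16 must divide φ(101) = 101 − 1 = 100 = 2^2 · 5^2.
Divisors of 100: 1, 2, 4, 5, 10, 20, 25, 50, 100.
Check 16^d mod 101 for each divisor in increasing order:
16^1 ≡ 16 (mod 101)
16^2 ≡ 54 (mod 101)
16^4 ≡ 88 (mod 101)
16^5 ≡ 95 (mod 101)
16^10 ≡ 36 (mod 101)
16^20 ≡ 84 (mod 101)
16^25 ≡ 1 (mod 101) ✓
The smallest such exponent is 25, so the order of 16 is 25.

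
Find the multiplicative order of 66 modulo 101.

100

ord(66) | φ(101) = 101 − 1 = 100 = 2^2 · 5^2.
Divisors of 100: 1, 2, 4, 5, 10, 20, 25, 50, 100.
Compute 66^d (mod 101) for the divisors d until we hit 1:
66^1 ≡ 66 (mod 101)
66^2 ≡ 13 (mod 101)
66^4 ≡ 68 (mod 101)
66^5 ≡ 44 (mod 101)
66^10 ≡ 17 (mod 101)
66^20 ≡ 87 (mod 101)
66^25 ≡ 91 (mod 101)
66^50 ≡ 100 (mod 101)
66^100 ≡ 1 (mod 101) ✓
Therefore the multiplicative order of 66 modulo 101 is 100.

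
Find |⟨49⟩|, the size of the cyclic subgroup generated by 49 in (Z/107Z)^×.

53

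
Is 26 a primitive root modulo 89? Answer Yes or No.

Yes

φ(89) = 89 − 1 = 88 = 2^3 · 11.
An element g generates (Z/89Z)^× iff g^(88/q) ≢ 1 (mod 89) for each prime q ∈ {2, 11}.
26^44 ≡ 88 (mod 89)  [q = 2: ≢ 1 ✓]
26^8 ≡ 8 (mod 89)  [q = 11: ≢ 1 ✓]
All checks pass, so 26 has order 88 and is a primitive root modulo 89.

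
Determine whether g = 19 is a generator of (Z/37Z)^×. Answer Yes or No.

Yes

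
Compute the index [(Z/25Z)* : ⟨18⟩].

The order of 18 must divide φ(25) = φ(5^2) = 5·(5−1) = 20 = 2^2 · 5.
Divisors of 20: 1, 2, 4, 5, 10, 20.
Compute 18^d (mod 25) for the divisors d until we hit 1:
18^1 ≡ 18 (mod 25)
18^2 ≡ 24 (mod 25)
18^4 ≡ 1 (mod 25) ✓
So ord_25(18) = 4, hence |⟨18⟩| = 4.
Index = |(Z/25Z)^×| / |⟨18⟩| = 20 / 4 = 5.

5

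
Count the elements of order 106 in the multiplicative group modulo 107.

φ(107) = 107 − 1 = 106 = 2 · 53.
Since (Z/107Z)^× is cyclic of order 106, the number of elements of order d is φ(d) when d | 106 and 0 otherwise.
106 = 2 · 53 divides 106, and φ(106) = 52.

52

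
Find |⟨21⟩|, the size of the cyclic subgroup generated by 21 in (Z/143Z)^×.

4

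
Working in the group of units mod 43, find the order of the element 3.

42

The order of 3 must divide φ(43) = 43 − 1 = 42 = 2 · 3 · 7.
Divisors of 42: 1, 2, 3, 6, 7, 14, 21, 42.
Check 3^d mod 43 for each divisor in increasing order:
3^1 ≡ 3
3^2 ≡ 9
3^3 ≡ 27
3^6 ≡ 41
3^7 ≡ 37
3^14 ≡ 36
3^21 ≡ 42
3^42 ≡ 1
So ord_43(3) = 42.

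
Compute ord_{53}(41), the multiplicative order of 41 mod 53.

ord(41) | φ(53) = 53 − 1 = 52 = 2^2 · 13.
Divisors of 52: 1, 2, 4, 13, 26, 52.
Check 41^d mod 53 for each divisor in increasing order:
41^1 ≡ 41
41^2 ≡ 38
41^4 ≡ 13
41^13 ≡ 30
41^26 ≡ 52
41^52 ≡ 1
Therefore the multiplicative order of 41 modulo 53 is 52.

52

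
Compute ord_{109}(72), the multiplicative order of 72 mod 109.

Since 72 ∈ (Z/109Z)^×, its order divides φ(109) = 109 − 1 = 108 = 2^2 · 3^3.
Divisors of 108: 1, 2, 3, 4, 6, 9, 12, 18, 27, 36, 54, 108.
Compute 72^d (mod 109) for the divisors d until we hit 1:
72^1 ≡ 72 (mod 109)
72^2 ≡ 61 (mod 109)
72^3 ≡ 32 (mod 109)
72^4 ≡ 15 (mod 109)
72^6 ≡ 43 (mod 109)
72^9 ≡ 68 (mod 109)
72^12 ≡ 105 (mod 109)
72^18 ≡ 46 (mod 109)
72^27 ≡ 76 (mod 109)
72^36 ≡ 45 (mod 109)
72^54 ≡ 108 (mod 109)
72^108 ≡ 1 (mod 109) ✓
So ord_109(72) = 108.

108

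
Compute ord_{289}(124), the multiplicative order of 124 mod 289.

272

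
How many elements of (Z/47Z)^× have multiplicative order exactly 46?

22

φ(47) = 47 − 1 = 46 = 2 · 23.
(Z/47Z)^× is cyclic (|G| = 46); a cyclic group of order m has exactly φ(d) elements of each order d | m, and none otherwise.
46 = 2 · 23 divides 46, and φ(46) = 22.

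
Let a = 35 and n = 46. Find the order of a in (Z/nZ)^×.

11

Since 35 ∈ (Z/46Z)^×, its order divides φ(46) = φ(2)·φ(23) = 1·22 = 22 = 2 · 11.
Divisors of 22: 1, 2, 11, 22.
Evaluate successive powers at the divisors of 22:
35^1 ≡ 35 (mod 46)
35^2 ≡ 29 (mod 46)
35^11 ≡ 1 (mod 46) ✓
Therefore the multiplicative order of 35 modulo 46 is 11.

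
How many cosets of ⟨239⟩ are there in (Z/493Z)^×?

64

The order of 239 must divide φ(493) = φ(17·29) = (17−1)·(29−1) = 16·28 = 448 = 2^6 · 7.
Divisors of 448: 1, 2, 4, 7, 8, 14, 16, 28, 32, 56, 64, 112, 224, 448.
Test each divisor d:
239^1 ≡ 239
239^2 ≡ 426
239^4 ≡ 52
239^7 ≡ 1
So ord_493(239) = 7, hence |⟨239⟩| = 7.
The index is φ(493) / ord(239) = 448 / 7 = 64.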